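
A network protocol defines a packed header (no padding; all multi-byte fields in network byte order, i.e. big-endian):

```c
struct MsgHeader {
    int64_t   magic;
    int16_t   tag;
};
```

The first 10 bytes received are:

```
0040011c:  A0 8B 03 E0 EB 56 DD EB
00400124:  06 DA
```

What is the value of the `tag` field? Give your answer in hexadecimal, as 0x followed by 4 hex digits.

`tag` follows `magic` (8 bytes), so it starts at byte offset 8 and occupies 2 bytes.
Bytes at offsets 8..9: 06 DA.
Big-endian: lowest address holds the most-significant byte.
The bytes are already most-significant first: 0x06DA.

0x06DA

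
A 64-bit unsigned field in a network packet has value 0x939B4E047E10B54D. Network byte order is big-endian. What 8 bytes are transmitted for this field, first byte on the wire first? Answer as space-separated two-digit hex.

Split into bytes (most-significant first): 93 9B 4E 04 7E 10 B5 4D.
Big-endian: lowest address holds the most-significant byte.
So the memory order matches the most-significant-first order: 93 9B 4E 04 7E 10 B5 4D.

93 9B 4E 04 7E 10 B5 4D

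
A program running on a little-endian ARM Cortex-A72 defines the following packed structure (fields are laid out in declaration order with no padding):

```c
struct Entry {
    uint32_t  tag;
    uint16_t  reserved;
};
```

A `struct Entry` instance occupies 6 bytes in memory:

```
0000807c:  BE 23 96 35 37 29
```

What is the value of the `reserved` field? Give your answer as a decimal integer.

10551

`reserved` follows `tag` (4 bytes), so it starts at byte offset 4 and occupies 2 bytes.
Bytes at offsets 4..5: 37 29.
Little-endian stores the least-significant byte at the lowest address.
Reassemble most-significant byte first: 29 37 → 0x2937.
0x2937 = 10551.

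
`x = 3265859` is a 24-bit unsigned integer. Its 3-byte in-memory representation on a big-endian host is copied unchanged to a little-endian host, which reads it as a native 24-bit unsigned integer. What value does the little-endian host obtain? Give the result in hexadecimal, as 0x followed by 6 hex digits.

3265859 in 24-bit hexadecimal is 0x31D543.
Stored big-endian, the bytes at ascending addresses are 31 D5 43.
Read back as little-endian, the first byte is least significant, giving 0x43D531.

0x43D531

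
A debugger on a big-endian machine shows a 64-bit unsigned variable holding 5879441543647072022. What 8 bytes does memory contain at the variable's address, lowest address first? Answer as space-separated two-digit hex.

51 97 F8 EE EE C2 0F 16

5879441543647072022 in hexadecimal, padded to 64 bits, is 0x5197F8EEEEC20F16.
Split into bytes (most-significant first): 51 97 F8 EE EE C2 0F 16.
Big-endian stores the most-significant byte at the lowest address.
So the memory order matches the most-significant-first order: 51 97 F8 EE EE C2 0F 16.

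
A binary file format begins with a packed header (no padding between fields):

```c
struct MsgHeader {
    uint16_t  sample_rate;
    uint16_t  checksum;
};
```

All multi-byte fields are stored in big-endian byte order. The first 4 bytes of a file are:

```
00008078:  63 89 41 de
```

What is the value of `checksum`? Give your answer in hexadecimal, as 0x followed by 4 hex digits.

`checksum` follows `sample_rate` (2 bytes), so it starts at byte offset 2 and occupies 2 bytes.
Bytes at offsets 2..3: 41 DE.
Big-endian stores the most-significant byte at the lowest address.
The bytes are already most-significant first: 0x41DE.

0x41DE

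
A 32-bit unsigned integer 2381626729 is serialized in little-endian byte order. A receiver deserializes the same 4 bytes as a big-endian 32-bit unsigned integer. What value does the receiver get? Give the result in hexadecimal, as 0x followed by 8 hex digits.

2381626729 in 32-bit hexadecimal is 0x8DF4BD69.
Stored little-endian, the bytes at ascending addresses are 69 BD F4 8D.
Read back as big-endian, the last byte is least significant, giving 0x69BDF48D.

0x69BDF48D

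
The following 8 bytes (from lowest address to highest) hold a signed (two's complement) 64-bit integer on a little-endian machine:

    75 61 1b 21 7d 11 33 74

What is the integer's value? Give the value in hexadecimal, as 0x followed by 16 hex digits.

0x7433117D211B6175

Little-endian: lowest address holds the least-significant byte.
Reassemble most-significant byte first: 74 33 11 7D 21 1B 61 75 → 0x7433117D211B6175.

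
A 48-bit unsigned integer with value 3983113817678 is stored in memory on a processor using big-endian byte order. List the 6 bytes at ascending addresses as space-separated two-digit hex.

03 9F 64 15 8E 4E

3983113817678 in hexadecimal, padded to 48 bits, is 0x039F64158E4E.
Split into bytes (most-significant first): 03 9F 64 15 8E 4E.
Big-endian: lowest address holds the most-significant byte.
So the memory order matches the most-significant-first order: 03 9F 64 15 8E 4E.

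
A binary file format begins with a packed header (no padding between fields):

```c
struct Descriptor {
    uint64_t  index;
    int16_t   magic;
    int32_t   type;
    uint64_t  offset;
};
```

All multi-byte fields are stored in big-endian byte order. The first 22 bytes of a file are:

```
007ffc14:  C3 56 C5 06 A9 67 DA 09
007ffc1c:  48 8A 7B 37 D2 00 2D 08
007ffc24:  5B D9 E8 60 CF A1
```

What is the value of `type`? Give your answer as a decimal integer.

2067255808

`type` follows `index` (8 B), `magic` (2 B), so it starts at offset 8 + 2 = 10 and occupies 4 bytes.
Bytes at offsets 10..13: 7B 37 D2 00.
In big-endian order the high byte comes first in memory.
The bytes are already most-significant first: 0x7B37D200.
0x7B37D200 = 2067255808.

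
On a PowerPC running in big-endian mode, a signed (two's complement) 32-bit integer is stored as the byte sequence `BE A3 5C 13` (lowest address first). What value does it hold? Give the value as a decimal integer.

Big-endian: lowest address holds the most-significant byte.
The bytes are already most-significant first: 0xBEA35C13.
Top bit is set, so as a signed 32-bit value this is 0xBEA35C13 − 2^32 = -1096590317.

-1096590317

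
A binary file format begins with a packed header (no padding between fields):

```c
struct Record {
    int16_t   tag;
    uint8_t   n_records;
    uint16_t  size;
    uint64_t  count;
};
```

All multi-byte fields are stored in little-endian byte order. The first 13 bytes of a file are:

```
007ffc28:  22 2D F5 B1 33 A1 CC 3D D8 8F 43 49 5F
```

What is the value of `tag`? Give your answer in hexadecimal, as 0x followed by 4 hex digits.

`tag` is the first field, at byte offset 0, occupying 2 bytes.
Bytes at offsets 0..1: 22 2D.
Little-endian: lowest address holds the least-significant byte.
Reassemble most-significant byte first: 2D 22 → 0x2D22.

0x2D22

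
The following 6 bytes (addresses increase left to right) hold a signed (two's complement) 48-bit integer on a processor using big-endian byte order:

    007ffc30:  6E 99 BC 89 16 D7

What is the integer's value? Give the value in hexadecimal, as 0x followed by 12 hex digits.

0x6E99BC8916D7

In big-endian order the high byte comes first in memory.
The bytes are already most-significant first: 0x6E99BC8916D7.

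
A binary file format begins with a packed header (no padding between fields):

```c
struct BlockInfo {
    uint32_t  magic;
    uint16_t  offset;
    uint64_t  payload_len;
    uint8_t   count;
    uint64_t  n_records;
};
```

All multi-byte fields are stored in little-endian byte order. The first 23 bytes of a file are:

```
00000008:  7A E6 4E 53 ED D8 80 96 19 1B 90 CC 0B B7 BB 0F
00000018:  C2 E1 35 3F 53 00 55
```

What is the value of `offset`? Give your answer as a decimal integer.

55533

`offset` follows `magic` (4 bytes), so it starts at byte offset 4 and occupies 2 bytes.
Bytes at offsets 4..5: ED D8.
Little-endian: lowest address holds the least-significant byte.
Reassemble most-significant byte first: D8 ED → 0xD8ED.
0xD8ED = 55533.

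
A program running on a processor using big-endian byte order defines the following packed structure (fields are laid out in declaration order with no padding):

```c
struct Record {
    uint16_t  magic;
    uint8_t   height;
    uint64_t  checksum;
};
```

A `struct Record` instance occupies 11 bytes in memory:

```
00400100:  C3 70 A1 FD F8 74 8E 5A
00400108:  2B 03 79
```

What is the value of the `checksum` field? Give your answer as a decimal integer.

`checksum` follows `magic` (2 B), `height` (1 B), so it starts at offset 2 + 1 = 3 and occupies 8 bytes.
Bytes at offsets 3..10: FD F8 74 8E 5A 2B 03 79.
Big-endian: lowest address holds the most-significant byte.
The bytes are already most-significant first: 0xFDF8748E5A2B0379.
0xFDF8748E5A2B0379 = 18300505240566956921.

18300505240566956921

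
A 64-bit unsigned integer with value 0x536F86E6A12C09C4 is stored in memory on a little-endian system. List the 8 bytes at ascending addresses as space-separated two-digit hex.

C4 09 2C A1 E6 86 6F 53

Split into bytes (most-significant first): 53 6F 86 E6 A1 2C 09 C4.
Little-endian stores the least-significant byte at the lowest address.
So at ascending addresses the bytes are C4 09 2C A1 E6 86 6F 53.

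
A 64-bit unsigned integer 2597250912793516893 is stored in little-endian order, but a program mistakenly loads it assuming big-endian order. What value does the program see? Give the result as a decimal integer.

6763172721729276708

2597250912793516893 in 64-bit hexadecimal is 0x240B49F1C19DDB5D.
Stored little-endian, the bytes at ascending addresses are 5D DB 9D C1 F1 49 0B 24.
Read back as big-endian, the last byte is least significant, giving 0x5DDB9DC1F1490B24.
0x5DDB9DC1F1490B24 = 6763172721729276708.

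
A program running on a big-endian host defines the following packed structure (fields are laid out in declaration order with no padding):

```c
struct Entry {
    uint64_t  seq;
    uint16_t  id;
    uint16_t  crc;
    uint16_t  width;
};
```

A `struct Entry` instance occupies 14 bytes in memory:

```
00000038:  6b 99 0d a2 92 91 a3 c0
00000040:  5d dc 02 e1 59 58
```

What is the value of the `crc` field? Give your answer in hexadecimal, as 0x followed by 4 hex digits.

0x02E1

`crc` follows `seq` (8 B), `id` (2 B), so it starts at offset 8 + 2 = 10 and occupies 2 bytes.
Bytes at offsets 10..11: 02 E1.
In big-endian order the high byte comes first in memory.
The bytes are already most-significant first: 0x02E1.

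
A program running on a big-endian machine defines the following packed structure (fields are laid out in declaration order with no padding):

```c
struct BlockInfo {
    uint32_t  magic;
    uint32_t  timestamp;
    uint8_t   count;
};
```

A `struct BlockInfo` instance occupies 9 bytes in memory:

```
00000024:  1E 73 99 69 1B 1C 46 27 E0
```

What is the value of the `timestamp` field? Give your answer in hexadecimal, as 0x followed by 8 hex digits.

0x1B1C4627

`timestamp` follows `magic` (4 bytes), so it starts at byte offset 4 and occupies 4 bytes.
Bytes at offsets 4..7: 1B 1C 46 27.
Big-endian: lowest address holds the most-significant byte.
The bytes are already most-significant first: 0x1B1C4627.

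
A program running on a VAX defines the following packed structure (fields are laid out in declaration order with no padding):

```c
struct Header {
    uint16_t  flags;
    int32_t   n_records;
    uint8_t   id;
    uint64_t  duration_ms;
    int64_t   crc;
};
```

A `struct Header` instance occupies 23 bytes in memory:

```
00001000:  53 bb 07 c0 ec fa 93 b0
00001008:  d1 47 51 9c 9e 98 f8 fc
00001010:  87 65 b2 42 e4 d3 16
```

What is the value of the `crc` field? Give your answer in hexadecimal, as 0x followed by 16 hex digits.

0x16D3E442B26587FC

`crc` follows `flags` (2 B), `n_records` (4 B), `id` (1 B), `duration_ms` (8 B), so it starts at offset 2 + 4 + 1 + 8 = 15 and occupies 8 bytes.
Bytes at offsets 15..22: FC 87 65 B2 42 E4 D3 16.
In little-endian order the low byte comes first in memory.
Reassemble most-significant byte first: 16 D3 E4 42 B2 65 87 FC → 0x16D3E442B26587FC.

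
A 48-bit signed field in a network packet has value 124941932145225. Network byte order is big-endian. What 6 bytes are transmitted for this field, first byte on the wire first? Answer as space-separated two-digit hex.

124941932145225 in hexadecimal, padded to 48 bits, is 0x71A24F7BAA49.
Split into bytes (most-significant first): 71 A2 4F 7B AA 49.
In big-endian order the high byte comes first in memory.
So the memory order matches the most-significant-first order: 71 A2 4F 7B AA 49.

71 A2 4F 7B AA 49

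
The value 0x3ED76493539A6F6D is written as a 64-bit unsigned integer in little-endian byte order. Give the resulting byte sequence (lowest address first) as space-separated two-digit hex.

Split into bytes (most-significant first): 3E D7 64 93 53 9A 6F 6D.
In little-endian order the low byte comes first in memory.
So at ascending addresses the bytes are 6D 6F 9A 53 93 64 D7 3E.

6D 6F 9A 53 93 64 D7 3E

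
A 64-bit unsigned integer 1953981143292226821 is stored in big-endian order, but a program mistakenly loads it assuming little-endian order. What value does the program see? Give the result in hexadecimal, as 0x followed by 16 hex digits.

1953981143292226821 in 64-bit hexadecimal is 0x1B1DEF7F47BEAD05.
Stored big-endian, the bytes at ascending addresses are 1B 1D EF 7F 47 BE AD 05.
Read back as little-endian, the first byte is least significant, giving 0x05ADBE477FEF1D1B.

0x05ADBE477FEF1D1B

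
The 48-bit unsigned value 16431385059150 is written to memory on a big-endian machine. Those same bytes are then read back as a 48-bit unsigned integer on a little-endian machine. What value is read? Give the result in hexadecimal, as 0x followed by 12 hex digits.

0x4E9FDEBAF10E

16431385059150 in 48-bit hexadecimal is 0x0EF1BADE9F4E.
Stored big-endian, the bytes at ascending addresses are 0E F1 BA DE 9F 4E.
Read back as little-endian, the first byte is least significant, giving 0x4E9FDEBAF10E.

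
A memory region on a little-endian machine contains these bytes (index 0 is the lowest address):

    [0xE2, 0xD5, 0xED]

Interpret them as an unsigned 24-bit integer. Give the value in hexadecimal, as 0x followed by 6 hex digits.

0xEDD5E2

In little-endian order the low byte comes first in memory.
Reassemble most-significant byte first: ED D5 E2 → 0xEDD5E2.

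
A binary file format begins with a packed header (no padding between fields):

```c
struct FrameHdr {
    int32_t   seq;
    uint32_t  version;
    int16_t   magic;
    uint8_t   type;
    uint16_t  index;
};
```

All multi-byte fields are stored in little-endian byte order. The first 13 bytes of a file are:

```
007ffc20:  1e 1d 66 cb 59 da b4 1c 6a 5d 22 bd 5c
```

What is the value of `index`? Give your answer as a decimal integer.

`index` follows `seq` (4 B), `version` (4 B), `magic` (2 B), `type` (1 B), so it starts at offset 4 + 4 + 2 + 1 = 11 and occupies 2 bytes.
Bytes at offsets 11..12: BD 5C.
Little-endian: lowest address holds the least-significant byte.
Reassemble most-significant byte first: 5C BD → 0x5CBD.
0x5CBD = 23741.

23741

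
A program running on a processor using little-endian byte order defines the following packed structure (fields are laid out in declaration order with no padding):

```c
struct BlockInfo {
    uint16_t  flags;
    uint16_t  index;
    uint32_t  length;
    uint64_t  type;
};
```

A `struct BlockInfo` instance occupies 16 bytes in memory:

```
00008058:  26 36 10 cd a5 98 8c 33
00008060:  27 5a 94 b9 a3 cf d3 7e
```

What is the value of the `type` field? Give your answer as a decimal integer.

9138876370964994599

`type` follows `flags` (2 B), `index` (2 B), `length` (4 B), so it starts at offset 2 + 2 + 4 = 8 and occupies 8 bytes.
Bytes at offsets 8..15: 27 5A 94 B9 A3 CF D3 7E.
Little-endian: lowest address holds the least-significant byte.
Reassemble most-significant byte first: 7E D3 CF A3 B9 94 5A 27 → 0x7ED3CFA3B9945A27.
0x7ED3CFA3B9945A27 = 9138876370964994599.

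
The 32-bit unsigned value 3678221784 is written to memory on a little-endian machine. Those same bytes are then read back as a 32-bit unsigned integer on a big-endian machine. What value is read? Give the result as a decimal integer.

3627367899

3678221784 in 32-bit hexadecimal is 0xDB3D35D8.
Stored little-endian, the bytes at ascending addresses are D8 35 3D DB.
Read back as big-endian, the last byte is least significant, giving 0xD8353DDB.
0xD8353DDB = 3627367899.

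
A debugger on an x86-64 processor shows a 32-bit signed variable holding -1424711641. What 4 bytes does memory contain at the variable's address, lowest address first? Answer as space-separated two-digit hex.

Two's complement of -1424711641 in 32 bits: 1424711641 = 0x54EB5FD9; invert → 0xAB14A026; add 1 → 0xAB14A027.
Split into bytes (most-significant first): AB 14 A0 27.
Little-endian stores the least-significant byte at the lowest address.
So at ascending addresses the bytes are 27 A0 14 AB.

27 A0 14 AB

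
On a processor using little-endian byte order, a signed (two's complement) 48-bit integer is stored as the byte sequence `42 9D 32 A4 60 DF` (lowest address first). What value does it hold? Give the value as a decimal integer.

-35868812075710

In little-endian order the low byte comes first in memory.
Reassemble most-significant byte first: DF 60 A4 32 9D 42 → 0xDF60A4329D42.
Top bit is set, so as a signed 48-bit value this is 0xDF60A4329D42 − 2^48 = -35868812075710.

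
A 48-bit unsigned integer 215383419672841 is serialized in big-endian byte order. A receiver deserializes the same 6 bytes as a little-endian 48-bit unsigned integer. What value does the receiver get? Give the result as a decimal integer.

10278810739651

215383419672841 in 48-bit hexadecimal is 0xC3E3DC385909.
Stored big-endian, the bytes at ascending addresses are C3 E3 DC 38 59 09.
Read back as little-endian, the first byte is least significant, giving 0x095938DCE3C3.
0x095938DCE3C3 = 10278810739651.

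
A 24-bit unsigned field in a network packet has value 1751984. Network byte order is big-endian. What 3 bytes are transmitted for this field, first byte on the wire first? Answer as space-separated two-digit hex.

1A BB B0

1751984 in hexadecimal, padded to 24 bits, is 0x1ABBB0.
Split into bytes (most-significant first): 1A BB B0.
Big-endian stores the most-significant byte at the lowest address.
So the memory order matches the most-significant-first order: 1A BB B0.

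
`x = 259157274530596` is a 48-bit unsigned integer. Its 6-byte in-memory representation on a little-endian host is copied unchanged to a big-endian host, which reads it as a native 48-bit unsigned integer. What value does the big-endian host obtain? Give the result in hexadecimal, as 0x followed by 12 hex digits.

0x24134AC1B3EB

259157274530596 in 48-bit hexadecimal is 0xEBB3C14A1324.
Stored little-endian, the bytes at ascending addresses are 24 13 4A C1 B3 EB.
Read back as big-endian, the last byte is least significant, giving 0x24134AC1B3EB.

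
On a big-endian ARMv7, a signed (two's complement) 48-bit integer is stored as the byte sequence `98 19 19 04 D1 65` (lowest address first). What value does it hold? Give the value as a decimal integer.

Big-endian stores the most-significant byte at the lowest address.
The bytes are already most-significant first: 0x98191904D165.
Top bit is set, so as a signed 48-bit value this is 0x98191904D165 − 2^48 = -114241415360155.

-114241415360155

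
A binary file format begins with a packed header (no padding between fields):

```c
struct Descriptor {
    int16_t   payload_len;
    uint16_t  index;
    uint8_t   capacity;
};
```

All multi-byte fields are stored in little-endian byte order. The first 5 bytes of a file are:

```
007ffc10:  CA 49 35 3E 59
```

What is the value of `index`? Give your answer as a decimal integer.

`index` follows `payload_len` (2 bytes), so it starts at byte offset 2 and occupies 2 bytes.
Bytes at offsets 2..3: 35 3E.
In little-endian order the low byte comes first in memory.
Reassemble most-significant byte first: 3E 35 → 0x3E35.
0x3E35 = 15925.

15925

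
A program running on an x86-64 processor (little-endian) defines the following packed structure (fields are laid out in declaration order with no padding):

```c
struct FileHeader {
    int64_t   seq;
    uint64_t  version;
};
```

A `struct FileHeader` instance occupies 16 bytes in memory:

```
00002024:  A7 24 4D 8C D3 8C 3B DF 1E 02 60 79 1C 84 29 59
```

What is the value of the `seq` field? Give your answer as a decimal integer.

-2361138739405839193

`seq` is the first field, at byte offset 0, occupying 8 bytes.
Bytes at offsets 0..7: A7 24 4D 8C D3 8C 3B DF.
In little-endian order the low byte comes first in memory.
Reassemble most-significant byte first: DF 3B 8C D3 8C 4D 24 A7 → 0xDF3B8CD38C4D24A7.
Top bit is set, so as a signed 64-bit value this is 0xDF3B8CD38C4D24A7 − 2^64 = -2361138739405839193.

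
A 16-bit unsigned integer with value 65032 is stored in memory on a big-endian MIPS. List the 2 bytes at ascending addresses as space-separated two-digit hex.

65032 in hexadecimal, padded to 16 bits, is 0xFE08.
Split into bytes (most-significant first): FE 08.
Big-endian stores the most-significant byte at the lowest address.
So the memory order matches the most-significant-first order: FE 08.

FE 08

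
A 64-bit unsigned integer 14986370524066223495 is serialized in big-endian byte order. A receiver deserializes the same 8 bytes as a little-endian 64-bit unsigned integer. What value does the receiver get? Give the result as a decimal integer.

9733785295719561935

14986370524066223495 in 64-bit hexadecimal is 0xCFFA4897275A1587.
Stored big-endian, the bytes at ascending addresses are CF FA 48 97 27 5A 15 87.
Read back as little-endian, the first byte is least significant, giving 0x87155A279748FACF.
0x87155A279748FACF = 9733785295719561935.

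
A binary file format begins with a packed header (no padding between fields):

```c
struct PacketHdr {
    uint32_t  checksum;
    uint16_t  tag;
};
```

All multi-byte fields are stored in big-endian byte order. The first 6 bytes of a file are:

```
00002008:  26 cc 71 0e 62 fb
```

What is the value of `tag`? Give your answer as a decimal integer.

25339

`tag` follows `checksum` (4 bytes), so it starts at byte offset 4 and occupies 2 bytes.
Bytes at offsets 4..5: 62 FB.
Big-endian stores the most-significant byte at the lowest address.
The bytes are already most-significant first: 0x62FB.
0x62FB = 25339.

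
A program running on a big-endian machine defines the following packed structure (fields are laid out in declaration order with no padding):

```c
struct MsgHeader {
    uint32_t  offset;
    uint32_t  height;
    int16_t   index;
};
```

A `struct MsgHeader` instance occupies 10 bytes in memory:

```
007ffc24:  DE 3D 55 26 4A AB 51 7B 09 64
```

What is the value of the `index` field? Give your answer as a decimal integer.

2404

`index` follows `offset` (4 B), `height` (4 B), so it starts at offset 4 + 4 = 8 and occupies 2 bytes.
Bytes at offsets 8..9: 09 64.
In big-endian order the high byte comes first in memory.
The bytes are already most-significant first: 0x0964.
0x0964 = 2404.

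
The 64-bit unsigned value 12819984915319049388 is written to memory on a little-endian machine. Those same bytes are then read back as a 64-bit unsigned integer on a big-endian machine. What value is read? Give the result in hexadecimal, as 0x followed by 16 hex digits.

12819984915319049388 in 64-bit hexadecimal is 0xB1E9BC5B77754CAC.
Stored little-endian, the bytes at ascending addresses are AC 4C 75 77 5B BC E9 B1.
Read back as big-endian, the last byte is least significant, giving 0xAC4C75775BBCE9B1.

0xAC4C75775BBCE9B1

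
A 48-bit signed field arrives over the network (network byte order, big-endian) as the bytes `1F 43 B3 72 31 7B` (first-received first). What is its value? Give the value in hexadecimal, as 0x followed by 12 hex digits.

Big-endian: lowest address holds the most-significant byte.
The bytes are already most-significant first: 0x1F43B372317B.

0x1F43B372317B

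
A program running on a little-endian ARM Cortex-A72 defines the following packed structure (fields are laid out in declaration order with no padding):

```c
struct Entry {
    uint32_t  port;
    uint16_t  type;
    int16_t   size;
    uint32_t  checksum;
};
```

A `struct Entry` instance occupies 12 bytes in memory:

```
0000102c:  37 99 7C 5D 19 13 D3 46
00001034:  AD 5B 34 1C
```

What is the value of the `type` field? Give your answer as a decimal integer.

`type` follows `port` (4 bytes), so it starts at byte offset 4 and occupies 2 bytes.
Bytes at offsets 4..5: 19 13.
In little-endian order the low byte comes first in memory.
Reassemble most-significant byte first: 13 19 → 0x1319.
0x1319 = 4889.

4889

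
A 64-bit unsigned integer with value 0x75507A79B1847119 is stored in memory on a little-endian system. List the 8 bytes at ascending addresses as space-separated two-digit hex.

19 71 84 B1 79 7A 50 75

Split into bytes (most-significant first): 75 50 7A 79 B1 84 71 19.
Little-endian stores the least-significant byte at the lowest address.
So at ascending addresses the bytes are 19 71 84 B1 79 7A 50 75.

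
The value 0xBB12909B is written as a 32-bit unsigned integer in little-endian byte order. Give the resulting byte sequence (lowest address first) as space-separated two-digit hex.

Split into bytes (most-significant first): BB 12 90 9B.
Little-endian stores the least-significant byte at the lowest address.
So at ascending addresses the bytes are 9B 90 12 BB.

9B 90 12 BB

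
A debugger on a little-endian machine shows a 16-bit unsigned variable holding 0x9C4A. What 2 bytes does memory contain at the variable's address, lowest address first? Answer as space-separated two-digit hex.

4A 9C

Split into bytes (most-significant first): 9C 4A.
In little-endian order the low byte comes first in memory.
So at ascending addresses the bytes are 4A 9C.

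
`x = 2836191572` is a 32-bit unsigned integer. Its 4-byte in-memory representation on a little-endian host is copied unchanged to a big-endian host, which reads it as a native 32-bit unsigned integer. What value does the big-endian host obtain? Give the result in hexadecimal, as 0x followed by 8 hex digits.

0x54D90CA9

2836191572 in 32-bit hexadecimal is 0xA90CD954.
Stored little-endian, the bytes at ascending addresses are 54 D9 0C A9.
Read back as big-endian, the last byte is least significant, giving 0x54D90CA9.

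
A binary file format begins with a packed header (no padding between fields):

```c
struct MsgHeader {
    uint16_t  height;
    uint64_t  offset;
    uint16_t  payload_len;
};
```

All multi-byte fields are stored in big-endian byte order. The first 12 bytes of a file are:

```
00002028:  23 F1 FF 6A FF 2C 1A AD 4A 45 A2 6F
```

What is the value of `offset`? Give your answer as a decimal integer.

`offset` follows `height` (2 bytes), so it starts at byte offset 2 and occupies 8 bytes.
Bytes at offsets 2..9: FF 6A FF 2C 1A AD 4A 45.
In big-endian order the high byte comes first in memory.
The bytes are already most-significant first: 0xFF6AFF2C1AAD4A45.
0xFF6AFF2C1AAD4A45 = 18404803392094161477.

18404803392094161477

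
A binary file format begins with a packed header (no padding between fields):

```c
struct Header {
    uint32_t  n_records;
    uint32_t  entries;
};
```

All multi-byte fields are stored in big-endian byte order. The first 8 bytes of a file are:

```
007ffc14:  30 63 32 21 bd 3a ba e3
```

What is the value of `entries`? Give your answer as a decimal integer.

3174742755

`entries` follows `n_records` (4 bytes), so it starts at byte offset 4 and occupies 4 bytes.
Bytes at offsets 4..7: BD 3A BA E3.
Big-endian: lowest address holds the most-significant byte.
The bytes are already most-significant first: 0xBD3ABAE3.
0xBD3ABAE3 = 3174742755.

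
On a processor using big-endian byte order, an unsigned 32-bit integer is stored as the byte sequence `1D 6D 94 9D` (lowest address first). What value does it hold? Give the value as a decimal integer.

Big-endian stores the most-significant byte at the lowest address.
The bytes are already most-significant first: 0x1D6D949D.
0x1D6D949D = 493720733.

493720733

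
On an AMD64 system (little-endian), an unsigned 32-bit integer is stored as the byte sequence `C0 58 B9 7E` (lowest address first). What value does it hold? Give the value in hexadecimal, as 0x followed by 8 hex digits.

0x7EB958C0

In little-endian order the low byte comes first in memory.
Reassemble most-significant byte first: 7E B9 58 C0 → 0x7EB958C0.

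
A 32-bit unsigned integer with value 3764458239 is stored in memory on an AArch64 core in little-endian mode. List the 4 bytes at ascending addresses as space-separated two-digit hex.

FF 12 61 E0

3764458239 in hexadecimal, padded to 32 bits, is 0xE06112FF.
Split into bytes (most-significant first): E0 61 12 FF.
Little-endian stores the least-significant byte at the lowest address.
So at ascending addresses the bytes are FF 12 61 E0.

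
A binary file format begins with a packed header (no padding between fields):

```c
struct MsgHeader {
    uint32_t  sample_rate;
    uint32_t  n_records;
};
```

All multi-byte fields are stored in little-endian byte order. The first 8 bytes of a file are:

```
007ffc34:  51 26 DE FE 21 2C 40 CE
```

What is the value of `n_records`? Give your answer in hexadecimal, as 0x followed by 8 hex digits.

`n_records` follows `sample_rate` (4 bytes), so it starts at byte offset 4 and occupies 4 bytes.
Bytes at offsets 4..7: 21 2C 40 CE.
In little-endian order the low byte comes first in memory.
Reassemble most-significant byte first: CE 40 2C 21 → 0xCE402C21.

0xCE402C21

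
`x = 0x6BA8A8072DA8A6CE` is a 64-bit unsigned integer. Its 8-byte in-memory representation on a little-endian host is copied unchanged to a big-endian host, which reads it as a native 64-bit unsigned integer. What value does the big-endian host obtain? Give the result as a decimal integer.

14890774129302612075

Stored little-endian, the bytes at ascending addresses are CE A6 A8 2D 07 A8 A8 6B.
Read back as big-endian, the last byte is least significant, giving 0xCEA6A82D07A8A86B.
0xCEA6A82D07A8A86B = 14890774129302612075.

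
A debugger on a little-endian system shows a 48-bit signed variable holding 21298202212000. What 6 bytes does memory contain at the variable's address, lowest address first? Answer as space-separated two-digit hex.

21298202212000 in hexadecimal, padded to 48 bits, is 0x135EDFC6F6A0.
Split into bytes (most-significant first): 13 5E DF C6 F6 A0.
Little-endian stores the least-significant byte at the lowest address.
So at ascending addresses the bytes are A0 F6 C6 DF 5E 13.

A0 F6 C6 DF 5E 13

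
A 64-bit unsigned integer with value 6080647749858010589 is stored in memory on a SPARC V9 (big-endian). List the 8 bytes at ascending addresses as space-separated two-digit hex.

54 62 CC E9 6E 90 A5 DD

6080647749858010589 in hexadecimal, padded to 64 bits, is 0x5462CCE96E90A5DD.
Split into bytes (most-significant first): 54 62 CC E9 6E 90 A5 DD.
Big-endian: lowest address holds the most-significant byte.
So the memory order matches the most-significant-first order: 54 62 CC E9 6E 90 A5 DD.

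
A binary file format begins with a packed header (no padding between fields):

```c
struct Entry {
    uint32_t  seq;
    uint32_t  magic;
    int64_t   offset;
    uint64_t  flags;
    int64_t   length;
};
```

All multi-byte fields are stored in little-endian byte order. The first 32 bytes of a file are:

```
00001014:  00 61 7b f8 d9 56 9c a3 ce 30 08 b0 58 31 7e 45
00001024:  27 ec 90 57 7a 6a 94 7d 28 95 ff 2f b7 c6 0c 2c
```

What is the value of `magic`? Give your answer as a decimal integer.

`magic` follows `seq` (4 bytes), so it starts at byte offset 4 and occupies 4 bytes.
Bytes at offsets 4..7: D9 56 9C A3.
Little-endian: lowest address holds the least-significant byte.
Reassemble most-significant byte first: A3 9C 56 D9 → 0xA39C56D9.
0xA39C56D9 = 2744932057.

2744932057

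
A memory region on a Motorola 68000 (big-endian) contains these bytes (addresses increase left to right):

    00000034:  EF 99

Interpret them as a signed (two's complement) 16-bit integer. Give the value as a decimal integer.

Big-endian: lowest address holds the most-significant byte.
The bytes are already most-significant first: 0xEF99.
Top bit is set, so as a signed 16-bit value this is 0xEF99 − 2^16 = -4199.

-4199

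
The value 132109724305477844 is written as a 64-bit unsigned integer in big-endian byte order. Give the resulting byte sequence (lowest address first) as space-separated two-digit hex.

01 D5 59 18 24 9A 50 D4

132109724305477844 in hexadecimal, padded to 64 bits, is 0x01D55918249A50D4.
Split into bytes (most-significant first): 01 D5 59 18 24 9A 50 D4.
Big-endian stores the most-significant byte at the lowest address.
So the memory order matches the most-significant-first order: 01 D5 59 18 24 9A 50 D4.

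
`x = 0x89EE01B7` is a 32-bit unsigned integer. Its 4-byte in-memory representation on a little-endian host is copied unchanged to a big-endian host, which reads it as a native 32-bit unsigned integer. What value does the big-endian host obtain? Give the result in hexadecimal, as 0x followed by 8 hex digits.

Stored little-endian, the bytes at ascending addresses are B7 01 EE 89.
Read back as big-endian, the last byte is least significant, giving 0xB701EE89.

0xB701EE89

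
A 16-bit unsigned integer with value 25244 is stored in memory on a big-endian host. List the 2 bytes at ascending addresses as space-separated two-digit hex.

25244 in hexadecimal, padded to 16 bits, is 0x629C.
Split into bytes (most-significant first): 62 9C.
In big-endian order the high byte comes first in memory.
So the memory order matches the most-significant-first order: 62 9C.

62 9C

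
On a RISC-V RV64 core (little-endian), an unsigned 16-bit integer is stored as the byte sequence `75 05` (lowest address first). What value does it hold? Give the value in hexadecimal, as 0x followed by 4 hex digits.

Little-endian: lowest address holds the least-significant byte.
Reassemble most-significant byte first: 05 75 → 0x0575.

0x0575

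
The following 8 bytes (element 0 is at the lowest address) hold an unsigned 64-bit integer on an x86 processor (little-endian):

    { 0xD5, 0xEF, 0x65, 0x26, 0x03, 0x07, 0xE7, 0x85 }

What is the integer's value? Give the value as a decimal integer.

In little-endian order the low byte comes first in memory.
Reassemble most-significant byte first: 85 E7 07 03 26 65 EF D5 → 0x85E707032665EFD5.
0x85E707032665EFD5 = 9648688436775088085.

9648688436775088085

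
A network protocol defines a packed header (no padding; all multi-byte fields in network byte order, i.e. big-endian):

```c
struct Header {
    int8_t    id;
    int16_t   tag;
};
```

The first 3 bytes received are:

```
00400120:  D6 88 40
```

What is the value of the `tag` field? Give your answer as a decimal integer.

-30656

`tag` follows `id` (1 byte), so it starts at byte offset 1 and occupies 2 bytes.
Bytes at offsets 1..2: 88 40.
In big-endian order the high byte comes first in memory.
The bytes are already most-significant first: 0x8840.
Top bit is set, so as a signed 16-bit value this is 0x8840 − 2^16 = -30656.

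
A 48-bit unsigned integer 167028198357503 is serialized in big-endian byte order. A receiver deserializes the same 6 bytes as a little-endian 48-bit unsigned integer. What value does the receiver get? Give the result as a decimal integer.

280622128490903

167028198357503 in 48-bit hexadecimal is 0x97E9486E39FF.
Stored big-endian, the bytes at ascending addresses are 97 E9 48 6E 39 FF.
Read back as little-endian, the first byte is least significant, giving 0xFF396E48E997.
0xFF396E48E997 = 280622128490903.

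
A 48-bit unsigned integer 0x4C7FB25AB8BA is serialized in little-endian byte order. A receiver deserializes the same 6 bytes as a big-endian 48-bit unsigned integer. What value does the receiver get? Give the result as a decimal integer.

205300958396236

Stored little-endian, the bytes at ascending addresses are BA B8 5A B2 7F 4C.
Read back as big-endian, the last byte is least significant, giving 0xBAB85AB27F4C.
0xBAB85AB27F4C = 205300958396236.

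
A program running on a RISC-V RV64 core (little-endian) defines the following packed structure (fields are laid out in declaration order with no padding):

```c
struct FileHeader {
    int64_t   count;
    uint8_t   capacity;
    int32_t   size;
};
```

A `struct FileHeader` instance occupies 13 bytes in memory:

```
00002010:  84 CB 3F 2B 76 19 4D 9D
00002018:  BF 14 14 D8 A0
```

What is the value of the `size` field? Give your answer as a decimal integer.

`size` follows `count` (8 B), `capacity` (1 B), so it starts at offset 8 + 1 = 9 and occupies 4 bytes.
Bytes at offsets 9..12: 14 14 D8 A0.
Little-endian stores the least-significant byte at the lowest address.
Reassemble most-significant byte first: A0 D8 14 14 → 0xA0D81414.
Top bit is set, so as a signed 32-bit value this is 0xA0D81414 − 2^32 = -1596451820.

-1596451820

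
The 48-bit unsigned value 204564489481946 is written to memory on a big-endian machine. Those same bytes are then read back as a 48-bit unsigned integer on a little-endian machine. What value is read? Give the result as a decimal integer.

240443994475706

204564489481946 in 48-bit hexadecimal is 0xBA0CE1BAAEDA.
Stored big-endian, the bytes at ascending addresses are BA 0C E1 BA AE DA.
Read back as little-endian, the first byte is least significant, giving 0xDAAEBAE10CBA.
0xDAAEBAE10CBA = 240443994475706.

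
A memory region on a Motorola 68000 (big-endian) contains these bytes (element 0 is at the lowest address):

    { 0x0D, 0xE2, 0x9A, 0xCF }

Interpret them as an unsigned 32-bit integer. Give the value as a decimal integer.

In big-endian order the high byte comes first in memory.
The bytes are already most-significant first: 0x0DE29ACF.
0x0DE29ACF = 232954575.

232954575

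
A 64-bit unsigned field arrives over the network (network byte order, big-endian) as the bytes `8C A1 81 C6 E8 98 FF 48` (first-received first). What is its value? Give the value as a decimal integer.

Big-endian stores the most-significant byte at the lowest address.
The bytes are already most-significant first: 0x8CA181C6E898FF48.
0x8CA181C6E898FF48 = 10133523327866175304.

10133523327866175304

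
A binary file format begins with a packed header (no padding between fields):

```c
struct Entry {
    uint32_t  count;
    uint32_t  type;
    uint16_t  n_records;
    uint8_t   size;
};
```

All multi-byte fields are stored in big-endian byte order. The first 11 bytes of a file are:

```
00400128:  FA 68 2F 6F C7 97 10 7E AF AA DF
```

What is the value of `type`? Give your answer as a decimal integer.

`type` follows `count` (4 bytes), so it starts at byte offset 4 and occupies 4 bytes.
Bytes at offsets 4..7: C7 97 10 7E.
Big-endian: lowest address holds the most-significant byte.
The bytes are already most-significant first: 0xC797107E.
0xC797107E = 3348566142.

3348566142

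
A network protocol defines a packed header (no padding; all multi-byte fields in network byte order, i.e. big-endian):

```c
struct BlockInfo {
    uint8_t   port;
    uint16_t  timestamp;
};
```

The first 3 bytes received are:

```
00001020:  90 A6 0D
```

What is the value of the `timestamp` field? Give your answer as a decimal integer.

`timestamp` follows `port` (1 byte), so it starts at byte offset 1 and occupies 2 bytes.
Bytes at offsets 1..2: A6 0D.
Big-endian: lowest address holds the most-significant byte.
The bytes are already most-significant first: 0xA60D.
0xA60D = 42509.

42509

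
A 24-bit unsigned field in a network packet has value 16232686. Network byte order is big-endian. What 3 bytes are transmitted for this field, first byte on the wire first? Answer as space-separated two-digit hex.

F7 B0 EE

16232686 in hexadecimal, padded to 24 bits, is 0xF7B0EE.
Split into bytes (most-significant first): F7 B0 EE.
Big-endian stores the most-significant byte at the lowest address.
So the memory order matches the most-significant-first order: F7 B0 EE.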